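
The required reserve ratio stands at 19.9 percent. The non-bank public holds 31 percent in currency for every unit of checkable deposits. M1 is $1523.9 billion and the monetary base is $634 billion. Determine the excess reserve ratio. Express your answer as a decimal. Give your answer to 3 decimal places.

Using m = M/MB = 1523.9/634 ≈ 2.403628. Since m = (1 + c)/(c + rr + e), the denominator satisfies c + rr + e = (1 + c)/m = (1 + 0.31) / 2.403628 ≈ 0.545009.
With c = 0.31 and rr = 0.199, the excess reserve ratio is 0.545009 − 0.31 − 0.199 = 0.036009.

0.036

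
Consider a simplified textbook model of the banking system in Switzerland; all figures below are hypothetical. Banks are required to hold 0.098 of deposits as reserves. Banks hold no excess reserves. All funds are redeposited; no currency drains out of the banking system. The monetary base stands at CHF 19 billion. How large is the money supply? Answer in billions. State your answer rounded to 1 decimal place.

CHF 193.9 billion

With no currency drain or excess reserves, the money multiplier is m = 1/rr = 1/0.098 ≈ 10.2041.
Money supply M = m × MB = 10.2041 × 19 = 193.8779 billion.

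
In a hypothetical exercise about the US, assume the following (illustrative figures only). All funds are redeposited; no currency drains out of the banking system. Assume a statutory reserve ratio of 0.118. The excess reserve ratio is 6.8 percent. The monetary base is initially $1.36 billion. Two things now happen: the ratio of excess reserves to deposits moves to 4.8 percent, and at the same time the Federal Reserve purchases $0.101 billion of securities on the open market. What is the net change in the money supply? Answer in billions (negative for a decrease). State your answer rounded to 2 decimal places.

$1.49 billion

Before: m₁ = 1 / (0.118 + 0.068) ≈ 5.3763, MB₁ = 1.36, so M₁ = 5.3763 × 1.36 ≈ 7.3118 billion.
After: m₂ = 1 / (0.118 + 0.048) ≈ 6.0241, MB₂ = 1.36 + 0.101 = 1.461, so M₂ = 6.0241 × 1.461 ≈ 8.8012 billion.
ΔM = M₂ − M₁ = 8.8012 − 7.3118 = 1.4894 billion.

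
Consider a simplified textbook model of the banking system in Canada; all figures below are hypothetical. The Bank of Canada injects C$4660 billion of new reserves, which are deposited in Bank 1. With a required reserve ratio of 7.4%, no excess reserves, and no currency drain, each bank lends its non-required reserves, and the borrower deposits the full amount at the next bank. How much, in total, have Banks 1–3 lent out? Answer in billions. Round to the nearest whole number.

Bank i lends (1 − rr)^i of the original deposit: Bank 1 lends 4660·0.9260 = 4315.1600, Bank 2 lends 4660·0.9260² ≈ 3995.8382, and so on.
Summing a geometric series: total = 4660·[0.9260·(1 − 0.9260^3) / (1 − 0.9260)] ≈ 12011.1443 billion.

C$12011 billion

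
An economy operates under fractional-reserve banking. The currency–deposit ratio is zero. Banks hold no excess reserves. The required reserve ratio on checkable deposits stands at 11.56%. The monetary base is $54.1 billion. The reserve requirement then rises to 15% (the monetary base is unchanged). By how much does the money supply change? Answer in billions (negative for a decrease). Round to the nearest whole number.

Initially m₁ = 1 / (0.1156) ≈ 8.6505, so M₁ = 8.6505 × 54.1 ≈ 467.992 billion.
After the change m₂ = 1 / (0.15) ≈ 6.6667, so M₂ = 6.6667 × 54.1 ≈ 360.6685 billion.
ΔM = M₂ − M₁ = 360.6685 − 467.992 = -107.3235 billion.

-107 billion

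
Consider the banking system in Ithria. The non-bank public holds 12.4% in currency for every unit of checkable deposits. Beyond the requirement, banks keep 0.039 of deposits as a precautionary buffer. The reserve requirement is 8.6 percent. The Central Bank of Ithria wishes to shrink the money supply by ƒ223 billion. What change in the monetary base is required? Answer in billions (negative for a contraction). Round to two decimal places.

-49.40 billion

The money multiplier is m = (1 + c) / (rr + e + c) = (1 + 0.124) / (0.086 + 0.039 + 0.124) ≈ 4.514056.
ΔMB = ΔM / m = (−223) / 4.514056 ≈ -49.4012 billion.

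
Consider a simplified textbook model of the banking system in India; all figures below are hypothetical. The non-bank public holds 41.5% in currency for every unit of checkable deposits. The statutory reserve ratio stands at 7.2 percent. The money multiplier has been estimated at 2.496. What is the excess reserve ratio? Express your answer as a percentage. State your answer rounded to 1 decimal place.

8.0%

Using m = 2.496. Since m = (1 + c)/(c + rr + e), the denominator satisfies c + rr + e = (1 + c)/m = (1 + 0.415) / 2.496 ≈ 0.566907.
With c = 0.415 and rr = 0.072, the excess reserve ratio is 0.566907 − 0.415 − 0.072 = 0.079907.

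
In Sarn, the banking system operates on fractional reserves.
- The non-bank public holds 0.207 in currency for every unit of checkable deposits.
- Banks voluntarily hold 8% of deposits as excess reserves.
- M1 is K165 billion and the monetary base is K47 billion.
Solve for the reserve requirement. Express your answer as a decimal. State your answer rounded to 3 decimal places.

Using m = M/MB = 165/47 ≈ 3.510638. Since m = (1 + c)/(c + rr + e), the denominator satisfies c + rr + e = (1 + c)/m = (1 + 0.207) / 3.510638 ≈ 0.343812.
With c = 0.207 and e = 0.08, the reserve requirement is 0.343812 − 0.207 − 0.08 = 0.056812.

0.057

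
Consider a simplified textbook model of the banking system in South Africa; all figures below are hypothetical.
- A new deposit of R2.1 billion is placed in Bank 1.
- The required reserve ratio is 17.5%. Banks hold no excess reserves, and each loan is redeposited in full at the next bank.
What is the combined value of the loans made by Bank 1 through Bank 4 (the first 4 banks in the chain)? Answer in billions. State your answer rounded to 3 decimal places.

R5.314 billion

Bank i lends (1 − rr)^i of the original deposit: Bank 1 lends 2.1·0.8250 = 1.7325, Bank 2 lends 2.1·0.8250² ≈ 1.4293, and so on.
Summing a geometric series: total = 2.1·[0.8250·(1 − 0.8250^4) / (1 − 0.8250)] ≈ 5.3138 billion.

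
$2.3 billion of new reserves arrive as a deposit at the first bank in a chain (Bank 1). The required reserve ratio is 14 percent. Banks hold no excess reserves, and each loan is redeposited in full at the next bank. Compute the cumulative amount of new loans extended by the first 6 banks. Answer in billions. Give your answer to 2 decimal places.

$8.41 billion

Bank i lends (1 − rr)^i of the original deposit: Bank 1 lends 2.3·0.8600 = 1.9780, Bank 2 lends 2.3·0.8600² ≈ 1.7011, and so on.
Summing a geometric series: total = 2.3·[0.8600·(1 − 0.8600^6) / (1 − 0.8600)] ≈ 8.4126 billion.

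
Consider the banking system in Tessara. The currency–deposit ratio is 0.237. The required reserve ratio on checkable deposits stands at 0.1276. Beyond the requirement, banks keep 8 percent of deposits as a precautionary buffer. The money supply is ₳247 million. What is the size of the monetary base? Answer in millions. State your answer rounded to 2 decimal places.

The money multiplier is m = (1 + c) / (rr + e + c) = (1 + 0.237) / (0.1276 + 0.08 + 0.237) ≈ 2.782276.
MB = M / m = 247 / 2.782276 ≈ 88.7762 million.

₳88.78 million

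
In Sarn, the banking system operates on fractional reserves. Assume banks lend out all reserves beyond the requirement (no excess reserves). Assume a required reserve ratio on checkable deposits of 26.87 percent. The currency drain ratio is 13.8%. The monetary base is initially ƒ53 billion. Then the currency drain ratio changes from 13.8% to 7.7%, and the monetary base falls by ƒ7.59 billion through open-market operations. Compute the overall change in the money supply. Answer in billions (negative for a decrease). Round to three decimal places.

-6.830 billion

Before: m₁ = (1 + 0.138) / (0.2687 + 0.138) ≈ 2.798131, MB₁ = 53, so M₁ = 2.798131 × 53 ≈ 148.3009 billion.
After: m₂ = (1 + 0.077) / (0.2687 + 0.077) ≈ 3.115418, MB₂ = 53 − 7.59 = 45.41, so M₂ = 3.115418 × 45.41 ≈ 141.4711 billion.
ΔM = M₂ − M₁ = 141.4711 − 148.3009 = -6.8298 billion.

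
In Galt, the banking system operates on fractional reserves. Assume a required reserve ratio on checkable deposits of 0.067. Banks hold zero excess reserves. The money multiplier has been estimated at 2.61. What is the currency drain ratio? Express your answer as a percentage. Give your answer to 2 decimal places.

Using m = 2.61. From m = (1 + c)/(c + rr + e), rearranging gives 1 + c = m·(c + rr + e), so c·(1 − m) = m·(rr + e) − 1.
Hence c = [m·(rr + e) − 1]/(1 − m) = [2.61 × (0.067 + 0) − 1] / (1 − 2.61) ≈ 0.512503.

51.25%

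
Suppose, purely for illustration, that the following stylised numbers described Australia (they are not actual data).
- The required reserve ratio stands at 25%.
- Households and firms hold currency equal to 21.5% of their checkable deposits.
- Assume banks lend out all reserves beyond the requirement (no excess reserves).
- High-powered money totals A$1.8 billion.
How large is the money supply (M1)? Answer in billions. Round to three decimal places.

A$4.703 billion

The money multiplier is m = (1 + c) / (rr + c) = (1 + 0.215) / (0.25 + 0.215) ≈ 2.61290.
So M = m × MB = 2.61290 × 1.8 ≈ 4.7032 billion.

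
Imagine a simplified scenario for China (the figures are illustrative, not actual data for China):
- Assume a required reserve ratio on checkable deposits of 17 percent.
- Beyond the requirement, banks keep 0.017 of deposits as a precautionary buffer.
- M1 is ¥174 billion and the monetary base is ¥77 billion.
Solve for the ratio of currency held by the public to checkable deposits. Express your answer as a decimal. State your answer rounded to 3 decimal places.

Using m = M/MB = 174/77 ≈ 2.259740. From m = (1 + c)/(c + rr + e), rearranging gives 1 + c = m·(c + rr + e), so c·(1 − m) = m·(rr + e) − 1.
Hence c = [m·(rr + e) − 1]/(1 − m) = [2.259740 × (0.17 + 0.017) − 1] / (1 − 2.259740) ≈ 0.458371.

0.458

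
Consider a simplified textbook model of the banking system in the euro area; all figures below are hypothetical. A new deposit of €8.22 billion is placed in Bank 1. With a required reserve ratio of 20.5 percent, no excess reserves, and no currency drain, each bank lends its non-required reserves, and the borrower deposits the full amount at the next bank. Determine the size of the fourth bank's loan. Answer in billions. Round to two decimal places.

€3.28 billion

Each bank lends a fraction (1 − rr) = 0.7950 of the deposit it receives, so Bank 4 receives 8.22·0.7950^3 and lends 8.22·0.7950^4 ≈ 3.2835 billion.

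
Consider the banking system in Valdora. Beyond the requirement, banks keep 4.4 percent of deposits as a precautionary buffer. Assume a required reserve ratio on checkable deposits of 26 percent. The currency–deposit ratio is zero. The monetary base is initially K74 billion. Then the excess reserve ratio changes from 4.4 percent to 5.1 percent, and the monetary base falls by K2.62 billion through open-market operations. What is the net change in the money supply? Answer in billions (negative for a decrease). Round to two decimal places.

-13.90 billion

Before: m₁ = 1 / (0.26 + 0.044) ≈ 3.28947, MB₁ = 74, so M₁ = 3.28947 × 74 ≈ 243.4208 billion.
After: m₂ = 1 / (0.26 + 0.051) ≈ 3.21543, MB₂ = 74 − 2.62 = 71.38, so M₂ = 3.21543 × 71.38 ≈ 229.5174 billion.
ΔM = M₂ − M₁ = 229.5174 − 243.4208 = -13.9034 billion.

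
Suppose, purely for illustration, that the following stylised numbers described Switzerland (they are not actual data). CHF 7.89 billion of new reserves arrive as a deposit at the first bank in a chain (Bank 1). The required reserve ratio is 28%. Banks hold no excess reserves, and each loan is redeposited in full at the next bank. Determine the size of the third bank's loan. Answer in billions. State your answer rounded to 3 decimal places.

Each bank lends a fraction (1 − rr) = 0.7200 of the deposit it receives, so Bank 3 receives 7.89·0.7200^2 and lends 7.89·0.7200^3 ≈ 2.9449 billion.

CHF 2.945 billion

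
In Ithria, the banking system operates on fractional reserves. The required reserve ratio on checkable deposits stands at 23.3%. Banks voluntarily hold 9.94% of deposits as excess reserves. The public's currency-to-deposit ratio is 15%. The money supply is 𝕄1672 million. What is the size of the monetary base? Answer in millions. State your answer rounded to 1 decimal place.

𝕄701.4 million

The money multiplier is m = (1 + c) / (rr + e + c) = (1 + 0.15) / (0.233 + 0.0994 + 0.15) ≈ 2.383914.
MB = M / m = 1672 / 2.383914 ≈ 701.3676 million.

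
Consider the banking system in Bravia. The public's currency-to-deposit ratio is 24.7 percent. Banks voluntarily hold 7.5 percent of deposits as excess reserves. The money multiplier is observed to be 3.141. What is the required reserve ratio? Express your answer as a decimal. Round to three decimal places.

0.075

Using m = 3.141. Since m = (1 + c)/(c + rr + e), the denominator satisfies c + rr + e = (1 + c)/m = (1 + 0.247) / 3.141 ≈ 0.397007.
With c = 0.247 and e = 0.075, the required reserve ratio is 0.397007 − 0.247 − 0.075 = 0.075007.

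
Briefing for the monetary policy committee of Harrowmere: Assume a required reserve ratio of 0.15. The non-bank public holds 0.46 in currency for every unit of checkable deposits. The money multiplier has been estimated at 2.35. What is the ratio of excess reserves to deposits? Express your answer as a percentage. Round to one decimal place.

Using m = 2.35. Since m = (1 + c)/(c + rr + e), the denominator satisfies c + rr + e = (1 + c)/m = (1 + 0.46) / 2.35 ≈ 0.621277.
With c = 0.46 and rr = 0.15, the ratio of excess reserves to deposits is 0.621277 − 0.46 − 0.15 = 0.011277.

1.1%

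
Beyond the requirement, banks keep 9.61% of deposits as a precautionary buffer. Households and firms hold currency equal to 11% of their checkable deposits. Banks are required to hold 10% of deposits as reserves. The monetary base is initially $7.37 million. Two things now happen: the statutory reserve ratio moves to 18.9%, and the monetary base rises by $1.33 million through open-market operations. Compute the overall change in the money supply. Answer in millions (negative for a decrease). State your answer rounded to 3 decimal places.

Before: m₁ = (1 + 0.11) / (0.1 + 0.0961 + 0.11) ≈ 3.62627, MB₁ = 7.37, so M₁ = 3.62627 × 7.37 ≈ 26.7256 million.
After: m₂ = (1 + 0.11) / (0.189 + 0.0961 + 0.11) ≈ 2.80942, MB₂ = 7.37 + 1.33 = 8.7, so M₂ = 2.80942 × 8.7 ≈ 24.442 million.
ΔM = M₂ − M₁ = 24.442 − 26.7256 = -2.2836 million.

-2.284 million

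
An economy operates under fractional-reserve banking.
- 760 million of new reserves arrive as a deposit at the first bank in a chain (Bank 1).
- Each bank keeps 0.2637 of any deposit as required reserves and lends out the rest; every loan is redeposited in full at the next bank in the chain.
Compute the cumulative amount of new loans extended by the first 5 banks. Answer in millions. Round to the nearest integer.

1663 million

Bank i lends (1 − rr)^i of the original deposit: Bank 1 lends 760·0.7363 = 559.5880, Bank 2 lends 760·0.7363² ≈ 412.0246, and so on.
Summing a geometric series: total = 760·[0.7363·(1 − 0.7363^5) / (1 − 0.7363)] ≈ 1662.8308 million.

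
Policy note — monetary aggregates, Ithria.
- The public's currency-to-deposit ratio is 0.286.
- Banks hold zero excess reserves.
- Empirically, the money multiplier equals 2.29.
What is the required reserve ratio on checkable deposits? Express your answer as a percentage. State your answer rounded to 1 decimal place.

Using m = 2.29. Since m = (1 + c)/(c + rr + e), the denominator satisfies c + rr + e = (1 + c)/m = (1 + 0.286) / 2.29 ≈ 0.561572.
With c = 0.286 and e = 0, the required reserve ratio on checkable deposits is 0.561572 − 0.286 − 0 = 0.275572.

27.6%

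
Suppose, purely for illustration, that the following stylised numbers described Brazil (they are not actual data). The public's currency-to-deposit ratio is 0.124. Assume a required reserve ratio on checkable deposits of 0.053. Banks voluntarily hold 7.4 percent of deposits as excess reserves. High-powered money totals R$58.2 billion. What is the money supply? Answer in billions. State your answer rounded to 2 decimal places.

R$260.62 billion

The money multiplier is m = (1 + c) / (rr + e + c) = (1 + 0.124) / (0.053 + 0.074 + 0.124) ≈ 4.47809.
So M = m × MB = 4.47809 × 58.2 ≈ 260.6248 billion.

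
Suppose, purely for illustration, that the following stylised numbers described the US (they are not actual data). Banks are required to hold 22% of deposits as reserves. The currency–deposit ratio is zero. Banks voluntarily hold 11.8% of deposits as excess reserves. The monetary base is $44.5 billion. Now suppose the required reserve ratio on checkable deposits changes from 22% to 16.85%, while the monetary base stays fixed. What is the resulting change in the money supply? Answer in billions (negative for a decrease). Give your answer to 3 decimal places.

Initially m₁ = 1 / (0.22 + 0.118) ≈ 2.958580, so M₁ = 2.958580 × 44.5 ≈ 131.6568 billion.
After the change m₂ = 1 / (0.1685 + 0.118) ≈ 3.490401, so M₂ = 3.490401 × 44.5 ≈ 155.3228 billion.
ΔM = M₂ − M₁ = 155.3228 − 131.6568 = 23.666 billion.

$23.666 billion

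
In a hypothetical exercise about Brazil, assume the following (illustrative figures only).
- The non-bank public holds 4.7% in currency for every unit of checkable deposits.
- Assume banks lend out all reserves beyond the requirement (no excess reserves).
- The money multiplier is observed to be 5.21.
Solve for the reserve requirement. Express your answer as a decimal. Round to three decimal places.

Using m = 5.21. Since m = (1 + c)/(c + rr + e), the denominator satisfies c + rr + e = (1 + c)/m = (1 + 0.047) / 5.21 ≈ 0.200960.
With c = 0.047 and e = 0, the reserve requirement is 0.200960 − 0.047 − 0 = 0.15396.

0.154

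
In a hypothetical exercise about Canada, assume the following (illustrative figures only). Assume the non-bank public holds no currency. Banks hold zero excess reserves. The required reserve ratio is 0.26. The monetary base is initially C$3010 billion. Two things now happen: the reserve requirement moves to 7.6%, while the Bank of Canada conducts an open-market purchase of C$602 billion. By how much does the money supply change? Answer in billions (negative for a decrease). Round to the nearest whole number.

C$35949 billion

Before: m₁ = 1 / (0.26) ≈ 3.84615, MB₁ = 3010, so M₁ = 3.84615 × 3010 = 11576.9115 billion.
After: m₂ = 1 / (0.076) ≈ 13.15789, MB₂ = 3010 + 602 = 3612, so M₂ = 13.15789 × 3612 ≈ 47526.2987 billion.
ΔM = M₂ − M₁ = 47526.2987 − 11576.9115 = 35949.3872 billion.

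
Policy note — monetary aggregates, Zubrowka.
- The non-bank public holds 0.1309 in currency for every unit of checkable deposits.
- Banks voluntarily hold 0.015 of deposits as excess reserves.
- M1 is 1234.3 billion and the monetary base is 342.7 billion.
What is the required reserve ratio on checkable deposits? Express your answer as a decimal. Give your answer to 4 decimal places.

Using m = M/MB = 1234.3/342.7 ≈ 3.601692. Since m = (1 + c)/(c + rr + e), the denominator satisfies c + rr + e = (1 + c)/m = (1 + 0.1309) / 3.601692 ≈ 0.313991.
With c = 0.1309 and e = 0.015, the required reserve ratio on checkable deposits is 0.313991 − 0.1309 − 0.015 = 0.168091.

0.1681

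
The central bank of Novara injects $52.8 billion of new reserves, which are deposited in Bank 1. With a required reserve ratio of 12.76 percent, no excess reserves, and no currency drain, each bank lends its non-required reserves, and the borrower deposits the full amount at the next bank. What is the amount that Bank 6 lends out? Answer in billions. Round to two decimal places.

Each bank lends a fraction (1 − rr) = 0.8724 of the deposit it receives, so Bank 6 receives 52.8·0.8724^5 and lends 52.8·0.8724^6 ≈ 23.2770 billion.

$23.28 billion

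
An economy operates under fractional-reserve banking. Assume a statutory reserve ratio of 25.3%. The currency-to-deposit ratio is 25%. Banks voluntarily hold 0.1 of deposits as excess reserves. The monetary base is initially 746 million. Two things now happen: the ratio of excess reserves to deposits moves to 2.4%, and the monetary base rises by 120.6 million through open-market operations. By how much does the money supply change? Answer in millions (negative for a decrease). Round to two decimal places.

509.07 million

Before: m₁ = (1 + 0.25) / (0.253 + 0.1 + 0.25) ≈ 2.072968, MB₁ = 746, so M₁ = 2.072968 × 746 ≈ 1546.4341 million.
After: m₂ = (1 + 0.25) / (0.253 + 0.024 + 0.25) ≈ 2.371917, MB₂ = 746 + 120.6 = 866.6, so M₂ = 2.371917 × 866.6 ≈ 2055.5033 million.
ΔM = M₂ − M₁ = 2055.5033 − 1546.4341 = 509.0692 million.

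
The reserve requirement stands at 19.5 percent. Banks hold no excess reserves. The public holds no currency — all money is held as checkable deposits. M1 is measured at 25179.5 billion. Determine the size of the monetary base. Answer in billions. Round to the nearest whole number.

With no currency drain and no excess reserves, the money multiplier is m = 1/rr = 1/0.195 ≈ 5.128205.
The monetary base is MB = M / m = 25179.5 / 5.128205 ≈ 4910.0026 billion.

4910 billion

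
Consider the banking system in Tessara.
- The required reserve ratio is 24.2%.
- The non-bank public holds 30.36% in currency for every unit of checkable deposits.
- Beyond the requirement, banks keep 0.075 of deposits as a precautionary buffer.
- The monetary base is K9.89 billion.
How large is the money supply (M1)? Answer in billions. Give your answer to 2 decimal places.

K20.77 billion

The money multiplier is m = (1 + c) / (rr + e + c) = (1 + 0.3036) / (0.242 + 0.075 + 0.3036) ≈ 2.1005.
So M = m × MB = 2.1005 × 9.89 ≈ 20.7739 billion.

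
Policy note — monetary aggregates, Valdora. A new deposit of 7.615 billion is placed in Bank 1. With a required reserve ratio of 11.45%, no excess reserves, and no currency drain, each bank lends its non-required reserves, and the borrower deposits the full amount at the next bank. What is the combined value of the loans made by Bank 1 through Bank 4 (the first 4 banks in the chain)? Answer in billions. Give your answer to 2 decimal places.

22.68 billion

Bank i lends (1 − rr)^i of the original deposit: Bank 1 lends 7.615·0.8855 ≈ 6.7431, Bank 2 lends 7.615·0.8855² ≈ 5.9710, and so on.
Summing a geometric series: total = 7.615·[0.8855·(1 − 0.8855^4) / (1 − 0.8855)] ≈ 22.6833 billion.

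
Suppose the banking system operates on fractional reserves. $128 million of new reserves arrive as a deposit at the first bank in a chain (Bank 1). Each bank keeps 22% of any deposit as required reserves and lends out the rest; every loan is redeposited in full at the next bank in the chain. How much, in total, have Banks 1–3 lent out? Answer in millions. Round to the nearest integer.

Bank i lends (1 − rr)^i of the original deposit: Bank 1 lends 128·0.7800 = 99.8400, Bank 2 lends 128·0.7800² = 77.8752, and so on.
Summing a geometric series: total = 128·[0.7800·(1 − 0.7800^3) / (1 − 0.7800)] ≈ 238.4579 million.

$238 million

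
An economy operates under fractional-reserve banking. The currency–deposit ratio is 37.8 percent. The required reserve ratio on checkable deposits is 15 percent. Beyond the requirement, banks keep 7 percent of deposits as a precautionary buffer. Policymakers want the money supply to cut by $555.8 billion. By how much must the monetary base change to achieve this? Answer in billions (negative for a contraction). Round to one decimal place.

-241.2 billion

The money multiplier is m = (1 + c) / (rr + e + c) = (1 + 0.378) / (0.15 + 0.07 + 0.378) ≈ 2.30435.
ΔMB = ΔM / m = (−555.8) / 2.30435 ≈ -241.196 billion.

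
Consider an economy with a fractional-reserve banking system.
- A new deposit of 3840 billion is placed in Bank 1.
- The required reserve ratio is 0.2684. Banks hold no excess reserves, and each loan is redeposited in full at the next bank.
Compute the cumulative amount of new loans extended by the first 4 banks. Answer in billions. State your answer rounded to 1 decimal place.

Bank i lends (1 − rr)^i of the original deposit: Bank 1 lends 3840·0.7316 = 2809.3440, Bank 2 lends 3840·0.7316² ≈ 2055.3161, and so on.
Summing a geometric series: total = 3840·[0.7316·(1 − 0.7316^4) / (1 − 0.7316)] ≈ 7468.4137 billion.

7468.4 billion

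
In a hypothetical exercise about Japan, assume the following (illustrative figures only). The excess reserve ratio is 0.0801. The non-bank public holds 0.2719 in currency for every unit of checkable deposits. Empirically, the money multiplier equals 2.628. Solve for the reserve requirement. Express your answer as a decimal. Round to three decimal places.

0.132

Using m = 2.628. Since m = (1 + c)/(c + rr + e), the denominator satisfies c + rr + e = (1 + c)/m = (1 + 0.2719) / 2.628 ≈ 0.483980.
With c = 0.2719 and e = 0.0801, the reserve requirement is 0.483980 − 0.2719 − 0.0801 = 0.13198.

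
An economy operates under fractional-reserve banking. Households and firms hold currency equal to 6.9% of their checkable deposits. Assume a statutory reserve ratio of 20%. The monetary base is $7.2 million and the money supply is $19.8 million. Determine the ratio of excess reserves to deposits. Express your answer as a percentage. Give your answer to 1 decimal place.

12.0%

Using m = M/MB = 19.8/7.2 = 2.750000. Since m = (1 + c)/(c + rr + e), the denominator satisfies c + rr + e = (1 + c)/m = (1 + 0.069) / 2.750000 ≈ 0.388727.
With c = 0.069 and rr = 0.2, the ratio of excess reserves to deposits is 0.388727 − 0.069 − 0.2 = 0.119727.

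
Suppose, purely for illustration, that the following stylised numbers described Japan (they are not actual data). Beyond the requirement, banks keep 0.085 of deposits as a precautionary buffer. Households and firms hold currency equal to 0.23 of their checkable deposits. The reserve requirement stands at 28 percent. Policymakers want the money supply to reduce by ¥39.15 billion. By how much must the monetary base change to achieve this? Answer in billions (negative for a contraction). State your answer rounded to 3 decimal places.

-18.938 billion

The money multiplier is m = (1 + c) / (rr + e + c) = (1 + 0.23) / (0.28 + 0.085 + 0.23) ≈ 2.067227.
ΔMB = ΔM / m = (−39.15) / 2.067227 ≈ -18.9384 billion.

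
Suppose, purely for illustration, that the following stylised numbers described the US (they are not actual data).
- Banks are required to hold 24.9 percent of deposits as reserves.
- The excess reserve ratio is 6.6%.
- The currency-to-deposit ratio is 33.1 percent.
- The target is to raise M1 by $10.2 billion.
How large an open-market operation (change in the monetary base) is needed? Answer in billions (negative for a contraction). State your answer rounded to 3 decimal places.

$4.951 billion

The money multiplier is m = (1 + c) / (rr + e + c) = (1 + 0.331) / (0.249 + 0.066 + 0.331) ≈ 2.060372.
ΔMB = ΔM / m = (+10.2) / 2.060372 ≈ 4.9506 billion.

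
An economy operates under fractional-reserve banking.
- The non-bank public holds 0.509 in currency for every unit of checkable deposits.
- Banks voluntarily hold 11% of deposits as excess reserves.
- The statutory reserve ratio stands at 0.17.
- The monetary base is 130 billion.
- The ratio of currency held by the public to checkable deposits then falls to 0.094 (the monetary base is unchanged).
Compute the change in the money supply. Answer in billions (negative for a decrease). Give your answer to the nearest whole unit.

Initially m₁ = (1 + 0.509) / (0.17 + 0.11 + 0.509) ≈ 1.9125, so M₁ = 1.9125 × 130 = 248.625 billion.
After the change m₂ = (1 + 0.094) / (0.17 + 0.11 + 0.094) ≈ 2.9251, so M₂ = 2.9251 × 130 = 380.263 billion.
ΔM = M₂ − M₁ = 380.263 − 248.625 = 131.638 billion.

132 billion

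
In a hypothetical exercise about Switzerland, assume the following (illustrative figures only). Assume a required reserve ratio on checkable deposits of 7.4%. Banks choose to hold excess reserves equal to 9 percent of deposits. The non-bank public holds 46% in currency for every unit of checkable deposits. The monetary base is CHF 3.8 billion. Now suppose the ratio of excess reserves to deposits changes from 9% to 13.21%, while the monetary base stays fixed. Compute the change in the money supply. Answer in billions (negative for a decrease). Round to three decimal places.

Initially m₁ = (1 + 0.46) / (0.074 + 0.09 + 0.46) ≈ 2.33974, so M₁ = 2.33974 × 3.8 ≈ 8.891 billion.
After the change m₂ = (1 + 0.46) / (0.074 + 0.1321 + 0.46) ≈ 2.19186, so M₂ = 2.19186 × 3.8 ≈ 8.3291 billion.
ΔM = M₂ − M₁ = 8.3291 − 8.891 = -0.5619 billion.

-0.562 billion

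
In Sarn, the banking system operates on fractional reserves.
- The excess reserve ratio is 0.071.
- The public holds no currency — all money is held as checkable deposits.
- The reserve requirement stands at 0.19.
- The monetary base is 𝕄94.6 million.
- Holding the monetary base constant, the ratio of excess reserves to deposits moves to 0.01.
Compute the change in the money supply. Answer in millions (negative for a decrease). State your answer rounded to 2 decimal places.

Initially m₁ = 1 / (0.19 + 0.071) ≈ 3.83142, so M₁ = 3.83142 × 94.6 ≈ 362.4523 million.
After the change m₂ = 1 / (0.19 + 0.01) = 5, so M₂ = 5 × 94.6 = 473 million.
ΔM = M₂ − M₁ = 473 − 362.4523 = 110.5477 million.

𝕄110.55 million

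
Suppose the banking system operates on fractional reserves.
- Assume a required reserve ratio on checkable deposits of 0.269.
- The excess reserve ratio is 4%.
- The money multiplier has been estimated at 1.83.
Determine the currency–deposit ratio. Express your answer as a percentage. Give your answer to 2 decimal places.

Using m = 1.83. From m = (1 + c)/(c + rr + e), rearranging gives 1 + c = m·(c + rr + e), so c·(1 − m) = m·(rr + e) − 1.
Hence c = [m·(rr + e) − 1]/(1 − m) = [1.83 × (0.269 + 0.04) − 1] / (1 − 1.83) ≈ 0.523530.

52.35%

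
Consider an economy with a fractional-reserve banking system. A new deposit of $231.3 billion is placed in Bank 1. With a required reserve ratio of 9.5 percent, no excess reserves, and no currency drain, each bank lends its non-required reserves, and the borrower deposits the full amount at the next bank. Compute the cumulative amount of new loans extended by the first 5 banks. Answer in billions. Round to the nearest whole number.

$866 billion

Bank i lends (1 − rr)^i of the original deposit: Bank 1 lends 231.3·0.9050 = 209.3265, Bank 2 lends 231.3·0.9050² ≈ 189.4405, and so on.
Summing a geometric series: total = 231.3·[0.9050·(1 − 0.9050^5) / (1 − 0.9050)] ≈ 865.7837 billion.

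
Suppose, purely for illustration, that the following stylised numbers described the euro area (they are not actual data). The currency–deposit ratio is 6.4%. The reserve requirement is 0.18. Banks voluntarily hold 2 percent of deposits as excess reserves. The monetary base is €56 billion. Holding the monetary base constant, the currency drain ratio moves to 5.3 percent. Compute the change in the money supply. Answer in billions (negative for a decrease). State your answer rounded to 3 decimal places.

€7.378 billion

Initially m₁ = (1 + 0.064) / (0.18 + 0.02 + 0.064) ≈ 4.030303, so M₁ = 4.030303 × 56 ≈ 225.697 billion.
After the change m₂ = (1 + 0.053) / (0.18 + 0.02 + 0.053) ≈ 4.162055, so M₂ = 4.162055 × 56 ≈ 233.0751 billion.
ΔM = M₂ − M₁ = 233.0751 − 225.697 = 7.3781 billion.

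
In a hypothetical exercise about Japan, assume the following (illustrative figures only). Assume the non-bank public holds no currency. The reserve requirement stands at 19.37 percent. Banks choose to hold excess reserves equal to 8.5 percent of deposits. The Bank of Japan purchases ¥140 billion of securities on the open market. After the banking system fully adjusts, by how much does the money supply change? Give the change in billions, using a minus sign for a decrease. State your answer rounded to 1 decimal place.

The money multiplier is m = 1 / (rr + e) = 1 / (0.1937 + 0.085) ≈ 3.58809.
The purchase adds 140 billion of base, so ΔM = m × ΔMB = 3.58809 × (+140) = 502.3326 billion.

¥502.3 billion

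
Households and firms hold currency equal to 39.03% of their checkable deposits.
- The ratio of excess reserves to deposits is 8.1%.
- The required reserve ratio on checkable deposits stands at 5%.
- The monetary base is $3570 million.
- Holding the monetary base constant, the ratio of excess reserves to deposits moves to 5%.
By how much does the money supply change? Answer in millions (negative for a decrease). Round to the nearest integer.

Initially m₁ = (1 + 0.3903) / (0.05 + 0.081 + 0.3903) ≈ 2.66699, so M₁ = 2.66699 × 3570 = 9521.1543 million.
After the change m₂ = (1 + 0.3903) / (0.05 + 0.05 + 0.3903) ≈ 2.83561, so M₂ = 2.83561 × 3570 = 10123.1277 million.
ΔM = M₂ − M₁ = 10123.1277 − 9521.1543 = 601.9734 million.

$602 million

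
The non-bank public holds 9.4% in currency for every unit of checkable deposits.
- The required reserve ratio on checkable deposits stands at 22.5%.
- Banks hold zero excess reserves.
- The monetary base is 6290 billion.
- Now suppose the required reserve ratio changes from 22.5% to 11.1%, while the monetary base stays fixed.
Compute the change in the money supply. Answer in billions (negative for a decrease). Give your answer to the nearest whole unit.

11996 billion

Initially m₁ = (1 + 0.094) / (0.225 + 0.094) ≈ 3.42947, so M₁ = 3.42947 × 6290 = 21571.3663 billion.
After the change m₂ = (1 + 0.094) / (0.111 + 0.094) ≈ 5.33659, so M₂ = 5.33659 × 6290 = 33567.1511 billion.
ΔM = M₂ − M₁ = 33567.1511 − 21571.3663 = 11995.7848 billion.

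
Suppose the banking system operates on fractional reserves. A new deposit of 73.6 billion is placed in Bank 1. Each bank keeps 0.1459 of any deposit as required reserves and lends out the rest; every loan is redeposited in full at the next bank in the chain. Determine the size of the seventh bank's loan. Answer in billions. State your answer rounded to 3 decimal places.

Each bank lends a fraction (1 − rr) = 0.8541 of the deposit it receives, so Bank 7 receives 73.6·0.8541^6 and lends 73.6·0.8541^7 ≈ 24.4028 billion.

24.403 billion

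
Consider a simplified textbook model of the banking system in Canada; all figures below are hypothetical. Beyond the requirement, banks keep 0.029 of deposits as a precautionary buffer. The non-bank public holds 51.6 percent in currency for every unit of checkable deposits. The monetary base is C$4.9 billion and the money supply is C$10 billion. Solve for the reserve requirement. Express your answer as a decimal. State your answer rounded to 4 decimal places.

0.1978

Using m = M/MB = 10/4.9 ≈ 2.040816. Since m = (1 + c)/(c + rr + e), the denominator satisfies c + rr + e = (1 + c)/m = (1 + 0.516) / 2.040816 ≈ 0.742840.
With c = 0.516 and e = 0.029, the reserve requirement is 0.742840 − 0.516 − 0.029 = 0.19784.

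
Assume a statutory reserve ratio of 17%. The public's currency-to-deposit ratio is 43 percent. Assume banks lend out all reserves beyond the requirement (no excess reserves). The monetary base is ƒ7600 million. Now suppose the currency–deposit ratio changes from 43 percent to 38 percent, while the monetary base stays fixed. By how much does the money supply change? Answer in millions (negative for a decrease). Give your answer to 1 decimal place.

Initially m₁ = (1 + 0.43) / (0.17 + 0.43) ≈ 2.383333, so M₁ = 2.383333 × 7600 = 18113.3308 million.
After the change m₂ = (1 + 0.38) / (0.17 + 0.38) ≈ 2.509091, so M₂ = 2.509091 × 7600 = 19069.0916 million.
ΔM = M₂ − M₁ = 19069.0916 − 18113.3308 = 955.7608 million.

ƒ955.8 million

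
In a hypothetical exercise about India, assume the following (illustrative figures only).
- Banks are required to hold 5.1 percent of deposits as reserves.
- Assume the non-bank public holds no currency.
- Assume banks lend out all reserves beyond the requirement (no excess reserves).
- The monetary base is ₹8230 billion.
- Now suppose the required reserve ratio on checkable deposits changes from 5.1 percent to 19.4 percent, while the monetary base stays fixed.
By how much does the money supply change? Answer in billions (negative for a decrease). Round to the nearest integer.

Initially m₁ = 1 / (0.051) ≈ 19.60784, so M₁ = 19.60784 × 8230 = 161372.5232 billion.
After the change m₂ = 1 / (0.194) ≈ 5.15464, so M₂ = 5.15464 × 8230 = 42422.6872 billion.
ΔM = M₂ − M₁ = 42422.6872 − 161372.5232 = -118949.836 billion.

-118950 billion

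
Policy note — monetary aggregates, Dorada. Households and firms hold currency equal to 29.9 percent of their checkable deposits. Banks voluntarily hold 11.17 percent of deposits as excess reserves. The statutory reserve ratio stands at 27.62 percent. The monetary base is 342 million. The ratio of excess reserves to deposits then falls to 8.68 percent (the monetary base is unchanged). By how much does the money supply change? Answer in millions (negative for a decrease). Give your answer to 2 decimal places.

Initially m₁ = (1 + 0.299) / (0.2762 + 0.1117 + 0.299) ≈ 1.891105, so M₁ = 1.891105 × 342 ≈ 646.7579 million.
After the change m₂ = (1 + 0.299) / (0.2762 + 0.0868 + 0.299) ≈ 1.962236, so M₂ = 1.962236 × 342 ≈ 671.0847 million.
ΔM = M₂ − M₁ = 671.0847 − 646.7579 = 24.3268 million.

24.33 million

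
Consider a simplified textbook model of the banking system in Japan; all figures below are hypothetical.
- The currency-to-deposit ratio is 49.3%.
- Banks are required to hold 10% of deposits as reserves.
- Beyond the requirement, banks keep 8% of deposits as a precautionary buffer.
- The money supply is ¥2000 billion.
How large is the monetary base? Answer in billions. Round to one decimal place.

¥901.5 billion

The money multiplier is m = (1 + c) / (rr + e + c) = (1 + 0.493) / (0.1 + 0.08 + 0.493) ≈ 2.218425.
MB = M / m = 2000 / 2.218425 ≈ 901.5405 billion.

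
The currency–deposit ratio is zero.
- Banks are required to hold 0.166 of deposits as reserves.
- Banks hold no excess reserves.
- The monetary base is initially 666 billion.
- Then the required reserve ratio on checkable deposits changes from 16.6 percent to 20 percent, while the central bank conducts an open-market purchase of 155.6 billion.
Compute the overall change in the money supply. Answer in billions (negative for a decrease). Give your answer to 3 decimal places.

95.952 billion

Before: m₁ = 1 / (0.166) ≈ 6.0240964, MB₁ = 666, so M₁ = 6.0240964 × 666 ≈ 4012.0482 billion.
After: m₂ = 1 / (0.2) = 5, MB₂ = 666 + 155.6 = 821.6, so M₂ = 5 × 821.6 = 4108 billion.
ΔM = M₂ − M₁ = 4108 − 4012.0482 = 95.9518 billion.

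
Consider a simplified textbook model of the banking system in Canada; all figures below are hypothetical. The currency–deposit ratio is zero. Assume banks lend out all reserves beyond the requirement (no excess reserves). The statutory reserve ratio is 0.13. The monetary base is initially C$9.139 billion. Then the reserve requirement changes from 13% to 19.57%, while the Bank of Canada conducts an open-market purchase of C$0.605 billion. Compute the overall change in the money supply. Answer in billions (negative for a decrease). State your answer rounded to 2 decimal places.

-20.51 billion

Before: m₁ = 1 / (0.13) ≈ 7.6923, MB₁ = 9.139, so M₁ = 7.6923 × 9.139 ≈ 70.2999 billion.
After: m₂ = 1 / (0.1957) ≈ 5.1099, MB₂ = 9.139 + 0.605 = 9.744, so M₂ = 5.1099 × 9.744 ≈ 49.7909 billion.
ΔM = M₂ − M₁ = 49.7909 − 70.2999 = -20.509 billion.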